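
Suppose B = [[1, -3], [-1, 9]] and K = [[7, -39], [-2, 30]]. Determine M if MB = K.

Right-multiplying both sides by B⁻¹ gives M = KB⁻¹.
det B = 6, so B⁻¹ = [[3/2, 1/2], [1/6, 1/6]].
M = KB⁻¹ = [[7, -39], [-2, 30]] · [[3/2, 1/2], [1/6, 1/6]] = [[4, -3], [2, 4]].

M = [[4, -3], [2, 4]]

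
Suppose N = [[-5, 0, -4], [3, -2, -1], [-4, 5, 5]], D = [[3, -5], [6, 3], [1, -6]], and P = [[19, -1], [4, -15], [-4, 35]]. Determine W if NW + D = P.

W = [[0, -4], [3, 1], [-4, 4]]

NW = P − D = [[16, 4], [-2, -18], [-5, 41]].
N is on the left of W, so left-multiply by N⁻¹: W = N⁻¹(P − D).
N has determinant -3; N⁻¹ = [[5/3, 20/3, 8/3], [11/3, 41/3, 17/3], [-7/3, -25/3, -10/3]].
W = N⁻¹(P − D) = [[0, -4], [3, 1], [-4, 4]].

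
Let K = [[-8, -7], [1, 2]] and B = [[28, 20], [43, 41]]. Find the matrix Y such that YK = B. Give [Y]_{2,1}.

-5

Right-multiplying both sides by K⁻¹ gives Y = BK⁻¹.
det K = -9, so K⁻¹ = [[-2/9, -7/9], [1/9, 8/9]].
Y = BK⁻¹ = [[28, 20], [43, 41]] · [[-2/9, -7/9], [1/9, 8/9]] = [[-4, -4], [-5, 3]].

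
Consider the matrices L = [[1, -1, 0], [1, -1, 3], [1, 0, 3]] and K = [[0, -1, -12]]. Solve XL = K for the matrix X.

X = [[4, -3, -1]]

Right-multiplying both sides by L⁻¹ gives X = KL⁻¹.
det L = -3, so L⁻¹ = [[1, -1, 1], [0, -1, 1], [-1/3, 1/3, 0]].
X = KL⁻¹ = [[0, -1, -12]] · [[1, -1, 1], [0, -1, 1], [-1/3, 1/3, 0]] = [[4, -3, -1]].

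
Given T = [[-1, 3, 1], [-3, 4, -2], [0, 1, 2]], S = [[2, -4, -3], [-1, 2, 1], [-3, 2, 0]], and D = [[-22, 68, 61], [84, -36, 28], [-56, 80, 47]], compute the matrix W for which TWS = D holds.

W = [[1, 3, 5], [-5, 0, -2], [-5, 1, 5]]

Isolating W: multiply by T⁻¹ from the left and S⁻¹ from the right, so W = T⁻¹DS⁻¹.
det T = 5; the adjugate gives T⁻¹ = [[2, -1, -2], [6/5, -2/5, -1], [-3/5, 1/5, 1]].
det S = -4, so S⁻¹ = [[1/2, 3/2, -1/2], [3/4, 9/4, -1/4], [-1, -2, 0]].
T⁻¹D = [[-16, 12, 0], [-4, 16, 15], [-26, 32, 16]].
W = (T⁻¹D)S⁻¹ = [[1, 3, 5], [-5, 0, -2], [-5, 1, 5]].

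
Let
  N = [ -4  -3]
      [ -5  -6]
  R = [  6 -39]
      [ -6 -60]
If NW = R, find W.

W = [[-6, 6], [6, 5]]

Since N multiplies W on the left, W = N⁻¹R.
N has determinant 9; N⁻¹ = [[-2/3, 1/3], [5/9, -4/9]].
W = N⁻¹R = [[-2/3, 1/3], [5/9, -4/9]] · [[6, -39], [-6, -60]] = [[-6, 6], [6, 5]].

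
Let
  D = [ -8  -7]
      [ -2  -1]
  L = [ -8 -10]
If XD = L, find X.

Since D sits to the right of X, X = LD⁻¹.
det D = -6; the adjugate gives D⁻¹ = [[1/6, -7/6], [-1/3, 4/3]].
X = LD⁻¹ = [[-8, -10]] · [[1/6, -7/6], [-1/3, 4/3]] = [[2, -4]].

X = [[2, -4]]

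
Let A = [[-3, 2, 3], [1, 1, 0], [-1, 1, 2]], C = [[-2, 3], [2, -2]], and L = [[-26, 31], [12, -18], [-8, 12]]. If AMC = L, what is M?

M = [[-1, 4], [-5, -4], [4, 4]]

Left-multiply by A⁻¹ and right-multiply by C⁻¹: M = A⁻¹LC⁻¹.
A has determinant -4; A⁻¹ = [[-1/2, 1/4, 3/4], [1/2, 3/4, -3/4], [-1/2, -1/4, 5/4]].
det C = -2, so C⁻¹ = [[1, 3/2], [1, 1]].
A⁻¹L = [[10, -11], [2, -7], [0, 4]].
M = (A⁻¹L)C⁻¹ = [[-1, 4], [-5, -4], [4, 4]].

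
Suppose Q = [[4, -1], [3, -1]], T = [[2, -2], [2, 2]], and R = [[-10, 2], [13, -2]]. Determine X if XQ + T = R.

XQ = R − T = [[-12, 4], [11, -4]].
Since Q sits to the right of X, X = (R − T)Q⁻¹.
Q has determinant -1; Q⁻¹ = [[1, -1], [3, -4]].
X = (R − T)Q⁻¹ = [[0, -4], [-1, 5]].

X = [[0, -4], [-1, 5]]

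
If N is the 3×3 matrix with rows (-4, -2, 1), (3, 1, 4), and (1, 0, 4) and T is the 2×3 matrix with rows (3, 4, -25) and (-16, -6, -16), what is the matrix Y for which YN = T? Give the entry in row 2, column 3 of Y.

Right-multiplying both sides by N⁻¹ gives Y = TN⁻¹.
det N = -1, so N⁻¹ = [[-4, -8, 9], [8, 17, -19], [1, 2, -2]].
Y = TN⁻¹ = [[3, 4, -25], [-16, -6, -16]] · [[-4, -8, 9], [8, 17, -19], [1, 2, -2]] = [[-5, -6, 1], [0, -6, 2]].

2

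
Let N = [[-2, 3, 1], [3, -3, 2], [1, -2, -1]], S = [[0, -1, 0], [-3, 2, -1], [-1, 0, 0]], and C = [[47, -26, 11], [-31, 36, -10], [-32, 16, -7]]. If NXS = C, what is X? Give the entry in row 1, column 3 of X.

-1

Isolating X: multiply by N⁻¹ from the left and S⁻¹ from the right, so X = N⁻¹CS⁻¹.
det N = -2; the adjugate gives N⁻¹ = [[-7/2, -1/2, -9/2], [-5/2, -1/2, -7/2], [3/2, 1/2, 3/2]].
det S = -1, so S⁻¹ = [[0, 0, -1], [-1, 0, 0], [-2, -1, 3]].
N⁻¹C = [[-5, 1, -2], [10, -9, 2], [7, 3, 1]].
X = (N⁻¹C)S⁻¹ = [[3, 2, -1], [5, -2, -4], [-5, -1, -4]].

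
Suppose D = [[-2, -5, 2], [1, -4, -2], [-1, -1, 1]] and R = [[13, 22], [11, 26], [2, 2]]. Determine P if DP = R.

Left-multiplying both sides by D⁻¹ gives P = D⁻¹R.
D has determinant -3; D⁻¹ = [[2, -1, -6], [-1/3, 0, 2/3], [5/3, -1, -13/3]].
P = D⁻¹R = [[2, -1, -6], [-1/3, 0, 2/3], [5/3, -1, -13/3]] · [[13, 22], [11, 26], [2, 2]] = [[3, 6], [-3, -6], [2, 2]].

P = [[3, 6], [-3, -6], [2, 2]]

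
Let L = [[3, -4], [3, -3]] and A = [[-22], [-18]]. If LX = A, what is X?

L is on the left of X, so left-multiply by L⁻¹: X = L⁻¹A.
L has determinant 3; L⁻¹ = [[-1, 4/3], [-1, 1]].
X = L⁻¹A = [[-1, 4/3], [-1, 1]] · [[-22], [-18]] = [[-2], [4]].

X = [[-2], [4]]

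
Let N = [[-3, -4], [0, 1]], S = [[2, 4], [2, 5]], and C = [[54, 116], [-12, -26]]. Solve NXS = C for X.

Isolating X: multiply by N⁻¹ from the left and S⁻¹ from the right, so X = N⁻¹CS⁻¹.
N has determinant -3; N⁻¹ = [[-1/3, -4/3], [0, 1]].
det S = 2; the adjugate gives S⁻¹ = [[5/2, -2], [-1, 1]].
N⁻¹C = [[-2, -4], [-12, -26]].
X = (N⁻¹C)S⁻¹ = [[-1, 0], [-4, -2]].

X = [[-1, 0], [-4, -2]]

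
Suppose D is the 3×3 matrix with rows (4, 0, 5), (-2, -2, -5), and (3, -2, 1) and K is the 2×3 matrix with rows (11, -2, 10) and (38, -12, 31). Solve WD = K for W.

D is on the right of W, so right-multiply by D⁻¹: W = KD⁻¹.
D has determinant 2; D⁻¹ = [[-6, -5, 5], [-13/2, -11/2, 5], [5, 4, -4]].
W = KD⁻¹ = [[11, -2, 10], [38, -12, 31]] · [[-6, -5, 5], [-13/2, -11/2, 5], [5, 4, -4]] = [[-3, -4, 5], [5, 0, 6]].

W = [[-3, -4, 5], [5, 0, 6]]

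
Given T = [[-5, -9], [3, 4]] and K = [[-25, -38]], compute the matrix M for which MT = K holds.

M = [[2, -5]]

T is on the right of M, so right-multiply by T⁻¹: M = KT⁻¹.
det T = 7; the adjugate gives T⁻¹ = [[4/7, 9/7], [-3/7, -5/7]].
M = KT⁻¹ = [[-25, -38]] · [[4/7, 9/7], [-3/7, -5/7]] = [[2, -5]].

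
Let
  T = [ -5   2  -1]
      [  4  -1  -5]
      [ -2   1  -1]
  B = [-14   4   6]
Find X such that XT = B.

X = [[4, -1, -5]]

T is on the right of X, so right-multiply by T⁻¹: X = BT⁻¹.
det T = -4; the adjugate gives T⁻¹ = [[-3/2, -1/4, 11/4], [-7/2, -3/4, 29/4], [-1/2, -1/4, 3/4]].
X = BT⁻¹ = [[-14, 4, 6]] · [[-3/2, -1/4, 11/4], [-7/2, -3/4, 29/4], [-1/2, -1/4, 3/4]] = [[4, -1, -5]].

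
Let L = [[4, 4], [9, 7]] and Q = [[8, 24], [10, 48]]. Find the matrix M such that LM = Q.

Left-multiplying both sides by L⁻¹ gives M = L⁻¹Q.
det L = -8; the adjugate gives L⁻¹ = [[-7/8, 1/2], [9/8, -1/2]].
M = L⁻¹Q = [[-7/8, 1/2], [9/8, -1/2]] · [[8, 24], [10, 48]] = [[-2, 3], [4, 3]].

M = [[-2, 3], [4, 3]]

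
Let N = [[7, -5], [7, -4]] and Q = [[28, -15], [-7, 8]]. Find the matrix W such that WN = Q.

Since N sits to the right of W, W = QN⁻¹.
det N = 7, so N⁻¹ = [[-4/7, 5/7], [-1, 1]].
W = QN⁻¹ = [[28, -15], [-7, 8]] · [[-4/7, 5/7], [-1, 1]] = [[-1, 5], [-4, 3]].

W = [[-1, 5], [-4, 3]]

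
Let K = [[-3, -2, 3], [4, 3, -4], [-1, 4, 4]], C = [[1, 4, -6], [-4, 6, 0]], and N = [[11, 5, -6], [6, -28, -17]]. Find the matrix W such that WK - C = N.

W = [[0, 3, 0], [1, 0, -5]]

WK = N + C = [[12, 9, -12], [2, -22, -17]].
Right-multiplying both sides by K⁻¹ gives W = (N + C)K⁻¹.
K has determinant -3; K⁻¹ = [[-28/3, -20/3, 1/3], [4, 3, 0], [-19/3, -14/3, 1/3]].
W = (N + C)K⁻¹ = [[0, 3, 0], [1, 0, -5]].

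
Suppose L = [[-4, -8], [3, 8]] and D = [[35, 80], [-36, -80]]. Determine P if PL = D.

P = [[-5, 5], [6, -4]]

Since L sits to the right of P, P = DL⁻¹.
det L = -8; the adjugate gives L⁻¹ = [[-1, -1], [3/8, 1/2]].
P = DL⁻¹ = [[35, 80], [-36, -80]] · [[-1, -1], [3/8, 1/2]] = [[-5, 5], [6, -4]].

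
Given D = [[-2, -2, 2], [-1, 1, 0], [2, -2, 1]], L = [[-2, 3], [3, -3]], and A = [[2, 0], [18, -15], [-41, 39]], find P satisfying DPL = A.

Left-multiply by D⁻¹ and right-multiply by L⁻¹: P = D⁻¹AL⁻¹.
det D = -4, so D⁻¹ = [[-1/4, 1/2, 1/2], [-1/4, 3/2, 1/2], [0, 2, 1]].
det L = -3, so L⁻¹ = [[1, 1], [1, 2/3]].
D⁻¹A = [[-12, 12], [6, -3], [-5, 9]].
P = (D⁻¹A)L⁻¹ = [[0, -4], [3, 4], [4, 1]].

P = [[0, -4], [3, 4], [4, 1]]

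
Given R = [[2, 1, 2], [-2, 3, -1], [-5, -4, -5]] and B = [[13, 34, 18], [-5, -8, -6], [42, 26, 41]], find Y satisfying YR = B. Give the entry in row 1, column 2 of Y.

5

R is on the right of Y, so right-multiply by R⁻¹: Y = BR⁻¹.
R has determinant 3; R⁻¹ = [[-19/3, -1, -7/3], [-5/3, 0, -2/3], [23/3, 1, 8/3]].
Y = BR⁻¹ = [[13, 34, 18], [-5, -8, -6], [42, 26, 41]] · [[-19/3, -1, -7/3], [-5/3, 0, -2/3], [23/3, 1, 8/3]] = [[-1, 5, -5], [-1, -1, 1], [5, -1, -6]].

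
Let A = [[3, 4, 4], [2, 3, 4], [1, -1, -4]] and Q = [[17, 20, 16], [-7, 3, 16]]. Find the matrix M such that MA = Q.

M = [[6, -1, 1], [3, -5, -6]]

Right-multiplying both sides by A⁻¹ gives M = QA⁻¹.
det A = 4, so A⁻¹ = [[-2, 3, 1], [3, -4, -1], [-5/4, 7/4, 1/4]].
M = QA⁻¹ = [[17, 20, 16], [-7, 3, 16]] · [[-2, 3, 1], [3, -4, -1], [-5/4, 7/4, 1/4]] = [[6, -1, 1], [3, -5, -6]].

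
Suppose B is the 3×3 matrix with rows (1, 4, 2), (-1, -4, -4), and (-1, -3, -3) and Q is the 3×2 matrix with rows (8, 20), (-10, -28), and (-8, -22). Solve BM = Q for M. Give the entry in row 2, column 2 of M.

2

Left-multiplying both sides by B⁻¹ gives M = B⁻¹Q.
det B = 2; the adjugate gives B⁻¹ = [[0, 3, -4], [1/2, -1/2, 1], [-1/2, -1/2, 0]].
M = B⁻¹Q = [[0, 3, -4], [1/2, -1/2, 1], [-1/2, -1/2, 0]] · [[8, 20], [-10, -28], [-8, -22]] = [[2, 4], [1, 2], [1, 4]].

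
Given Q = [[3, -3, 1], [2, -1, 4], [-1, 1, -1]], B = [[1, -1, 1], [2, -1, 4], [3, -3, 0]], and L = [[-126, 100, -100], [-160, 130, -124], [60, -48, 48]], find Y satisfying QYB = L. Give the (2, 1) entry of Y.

0

Left-multiply by Q⁻¹ and right-multiply by B⁻¹: Y = Q⁻¹LB⁻¹.
Q has determinant -2; Q⁻¹ = [[3/2, 1, 11/2], [1, 1, 5], [-1/2, 0, -3/2]].
B has determinant -3; B⁻¹ = [[-4, 1, 1], [-4, 1, 2/3], [1, 0, -1/3]].
Q⁻¹L = [[-19, 16, -10], [14, -10, 16], [-27, 22, -22]].
Y = (Q⁻¹L)B⁻¹ = [[2, -3, -5], [0, 4, 2], [-2, -5, -5]].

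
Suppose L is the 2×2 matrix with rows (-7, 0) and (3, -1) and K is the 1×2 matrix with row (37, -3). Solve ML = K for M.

M = [[-4, 3]]

Right-multiplying both sides by L⁻¹ gives M = KL⁻¹.
L has determinant 7; L⁻¹ = [[-1/7, 0], [-3/7, -1]].
M = KL⁻¹ = [[37, -3]] · [[-1/7, 0], [-3/7, -1]] = [[-4, 3]].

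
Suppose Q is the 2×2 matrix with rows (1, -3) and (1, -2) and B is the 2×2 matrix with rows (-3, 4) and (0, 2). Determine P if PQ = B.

P = [[2, -5], [-2, 2]]

Q is on the right of P, so right-multiply by Q⁻¹: P = BQ⁻¹.
det Q = 1, so Q⁻¹ = [[-2, 3], [-1, 1]].
P = BQ⁻¹ = [[-3, 4], [0, 2]] · [[-2, 3], [-1, 1]] = [[2, -5], [-2, 2]].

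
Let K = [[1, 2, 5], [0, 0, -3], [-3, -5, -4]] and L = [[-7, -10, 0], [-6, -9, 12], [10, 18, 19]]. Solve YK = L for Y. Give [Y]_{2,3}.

3

Right-multiplying both sides by K⁻¹ gives Y = LK⁻¹.
det K = 3; the adjugate gives K⁻¹ = [[-5, -17/3, -2], [3, 11/3, 1], [0, -1/3, 0]].
Y = LK⁻¹ = [[-7, -10, 0], [-6, -9, 12], [10, 18, 19]] · [[-5, -17/3, -2], [3, 11/3, 1], [0, -1/3, 0]] = [[5, 3, 4], [3, -3, 3], [4, 3, -2]].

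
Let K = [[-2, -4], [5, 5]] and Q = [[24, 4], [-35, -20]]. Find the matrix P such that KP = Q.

P = [[-2, -6], [-5, 2]]

Since K multiplies P on the left, P = K⁻¹Q.
det K = 10, so K⁻¹ = [[1/2, 2/5], [-1/2, -1/5]].
P = K⁻¹Q = [[1/2, 2/5], [-1/2, -1/5]] · [[24, 4], [-35, -20]] = [[-2, -6], [-5, 2]].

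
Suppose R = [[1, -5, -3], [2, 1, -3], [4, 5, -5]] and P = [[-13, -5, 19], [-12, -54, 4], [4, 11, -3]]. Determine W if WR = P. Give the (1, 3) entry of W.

-5

R is on the right of W, so right-multiply by R⁻¹: W = PR⁻¹.
det R = 2, so R⁻¹ = [[5, -20, 9], [-1, 7/2, -3/2], [3, -25/2, 11/2]].
W = PR⁻¹ = [[-13, -5, 19], [-12, -54, 4], [4, 11, -3]] · [[5, -20, 9], [-1, 7/2, -3/2], [3, -25/2, 11/2]] = [[-3, 5, -5], [6, 1, -5], [0, -4, 3]].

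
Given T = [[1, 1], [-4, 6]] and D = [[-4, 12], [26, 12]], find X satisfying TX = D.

X = [[-5, 6], [1, 6]]

Since T multiplies X on the left, X = T⁻¹D.
T has determinant 10; T⁻¹ = [[3/5, -1/10], [2/5, 1/10]].
X = T⁻¹D = [[3/5, -1/10], [2/5, 1/10]] · [[-4, 12], [26, 12]] = [[-5, 6], [1, 6]].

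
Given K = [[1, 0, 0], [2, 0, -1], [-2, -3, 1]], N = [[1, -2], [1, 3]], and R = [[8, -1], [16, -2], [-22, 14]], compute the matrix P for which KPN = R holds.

Left-multiply by K⁻¹ and right-multiply by N⁻¹: P = K⁻¹RN⁻¹.
det K = -3; the adjugate gives K⁻¹ = [[1, 0, 0], [0, -1/3, -1/3], [2, -1, 0]].
det N = 5; the adjugate gives N⁻¹ = [[3/5, 2/5], [-1/5, 1/5]].
K⁻¹R = [[8, -1], [2, -4], [0, 0]].
P = (K⁻¹R)N⁻¹ = [[5, 3], [2, 0], [0, 0]].

P = [[5, 3], [2, 0], [0, 0]]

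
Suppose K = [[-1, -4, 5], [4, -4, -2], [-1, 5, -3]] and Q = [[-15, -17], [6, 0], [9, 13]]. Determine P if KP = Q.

P = [[0, -5], [0, -2], [-3, -6]]

Since K multiplies P on the left, P = K⁻¹Q.
K has determinant 2; K⁻¹ = [[11, 13/2, 14], [7, 4, 9], [8, 9/2, 10]].
P = K⁻¹Q = [[11, 13/2, 14], [7, 4, 9], [8, 9/2, 10]] · [[-15, -17], [6, 0], [9, 13]] = [[0, -5], [0, -2], [-3, -6]].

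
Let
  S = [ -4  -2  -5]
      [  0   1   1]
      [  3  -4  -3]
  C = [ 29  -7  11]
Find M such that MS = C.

Since S sits to the right of M, M = CS⁻¹.
det S = 5, so S⁻¹ = [[1/5, 14/5, 3/5], [3/5, 27/5, 4/5], [-3/5, -22/5, -4/5]].
M = CS⁻¹ = [[29, -7, 11]] · [[1/5, 14/5, 3/5], [3/5, 27/5, 4/5], [-3/5, -22/5, -4/5]] = [[-5, -5, 3]].

M = [[-5, -5, 3]]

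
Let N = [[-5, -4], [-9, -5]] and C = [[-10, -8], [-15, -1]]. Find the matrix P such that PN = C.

P = [[2, 0], [-6, 5]]

Right-multiplying both sides by N⁻¹ gives P = CN⁻¹.
N has determinant -11; N⁻¹ = [[5/11, -4/11], [-9/11, 5/11]].
P = CN⁻¹ = [[-10, -8], [-15, -1]] · [[5/11, -4/11], [-9/11, 5/11]] = [[2, 0], [-6, 5]].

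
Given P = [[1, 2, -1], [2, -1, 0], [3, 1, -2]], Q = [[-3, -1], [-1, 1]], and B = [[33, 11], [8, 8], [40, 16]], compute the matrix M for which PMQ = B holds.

Isolating M: multiply by P⁻¹ from the left and Q⁻¹ from the right, so M = P⁻¹BQ⁻¹.
P has determinant 5; P⁻¹ = [[2/5, 3/5, -1/5], [4/5, 1/5, -2/5], [1, 1, -1]].
Q has determinant -4; Q⁻¹ = [[-1/4, -1/4], [-1/4, 3/4]].
P⁻¹B = [[10, 6], [12, 4], [1, 3]].
M = (P⁻¹B)Q⁻¹ = [[-4, 2], [-4, 0], [-1, 2]].

M = [[-4, 2], [-4, 0], [-1, 2]]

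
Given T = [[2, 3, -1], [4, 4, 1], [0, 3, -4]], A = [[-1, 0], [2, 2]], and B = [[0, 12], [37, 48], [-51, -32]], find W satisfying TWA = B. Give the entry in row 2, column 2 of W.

0

Isolating W: multiply by T⁻¹ from the left and A⁻¹ from the right, so W = T⁻¹BA⁻¹.
T has determinant -2; T⁻¹ = [[19/2, -9/2, -7/2], [-8, 4, 3], [-6, 3, 2]].
A has determinant -2; A⁻¹ = [[-1, 0], [1, 1/2]].
T⁻¹B = [[12, 10], [-5, 0], [9, 8]].
W = (T⁻¹B)A⁻¹ = [[-2, 5], [5, 0], [-1, 4]].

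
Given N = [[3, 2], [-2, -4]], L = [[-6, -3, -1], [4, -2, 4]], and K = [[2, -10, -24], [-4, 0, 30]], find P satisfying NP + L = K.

NP = K − L = [[8, -7, -23], [-8, 2, 26]].
Since N multiplies P on the left, P = N⁻¹(K − L).
det N = -8; the adjugate gives N⁻¹ = [[1/2, 1/4], [-1/4, -3/8]].
P = N⁻¹(K − L) = [[2, -3, -5], [1, 1, -4]].

P = [[2, -3, -5], [1, 1, -4]]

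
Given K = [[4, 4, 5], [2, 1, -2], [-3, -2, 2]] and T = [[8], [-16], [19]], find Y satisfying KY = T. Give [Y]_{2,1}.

2

Left-multiplying both sides by K⁻¹ gives Y = K⁻¹T.
det K = -5; the adjugate gives K⁻¹ = [[2/5, 18/5, 13/5], [-2/5, -23/5, -18/5], [1/5, 4/5, 4/5]].
Y = K⁻¹T = [[2/5, 18/5, 13/5], [-2/5, -23/5, -18/5], [1/5, 4/5, 4/5]] · [[8], [-16], [19]] = [[-5], [2], [4]].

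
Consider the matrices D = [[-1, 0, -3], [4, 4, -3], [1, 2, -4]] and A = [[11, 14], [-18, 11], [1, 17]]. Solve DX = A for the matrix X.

D is on the left of X, so left-multiply by D⁻¹: X = D⁻¹A.
det D = -2, so D⁻¹ = [[5, 3, -6], [-13/2, -7/2, 15/2], [-2, -1, 2]].
X = D⁻¹A = [[5, 3, -6], [-13/2, -7/2, 15/2], [-2, -1, 2]] · [[11, 14], [-18, 11], [1, 17]] = [[-5, 1], [-1, -2], [-2, -5]].

X = [[-5, 1], [-1, -2], [-2, -5]]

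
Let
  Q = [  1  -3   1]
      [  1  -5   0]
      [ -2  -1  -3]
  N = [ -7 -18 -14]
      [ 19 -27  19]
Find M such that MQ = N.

M = [[1, 2, 5], [1, 6, -6]]

Right-multiplying both sides by Q⁻¹ gives M = NQ⁻¹.
Q has determinant -5; Q⁻¹ = [[-3, 2, -1], [-3/5, 1/5, -1/5], [11/5, -7/5, 2/5]].
M = NQ⁻¹ = [[-7, -18, -14], [19, -27, 19]] · [[-3, 2, -1], [-3/5, 1/5, -1/5], [11/5, -7/5, 2/5]] = [[1, 2, 5], [1, 6, -6]].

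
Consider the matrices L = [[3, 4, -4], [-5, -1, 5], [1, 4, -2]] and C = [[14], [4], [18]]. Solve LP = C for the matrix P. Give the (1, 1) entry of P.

2

L is on the left of P, so left-multiply by L⁻¹: P = L⁻¹C.
det L = 2, so L⁻¹ = [[-9, -4, 8], [-5/2, -1, 5/2], [-19/2, -4, 17/2]].
P = L⁻¹C = [[-9, -4, 8], [-5/2, -1, 5/2], [-19/2, -4, 17/2]] · [[14], [4], [18]] = [[2], [6], [4]].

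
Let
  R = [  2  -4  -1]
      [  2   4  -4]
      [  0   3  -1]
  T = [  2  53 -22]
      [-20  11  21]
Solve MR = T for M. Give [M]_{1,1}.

-5

R is on the right of M, so right-multiply by R⁻¹: M = TR⁻¹.
det R = 2, so R⁻¹ = [[4, -7/2, 10], [1, -1, 3], [3, -3, 8]].
M = TR⁻¹ = [[2, 53, -22], [-20, 11, 21]] · [[4, -7/2, 10], [1, -1, 3], [3, -3, 8]] = [[-5, 6, 3], [-6, -4, 1]].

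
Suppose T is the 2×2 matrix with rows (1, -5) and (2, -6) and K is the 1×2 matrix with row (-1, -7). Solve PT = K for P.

Right-multiplying both sides by T⁻¹ gives P = KT⁻¹.
det T = 4; the adjugate gives T⁻¹ = [[-3/2, 5/4], [-1/2, 1/4]].
P = KT⁻¹ = [[-1, -7]] · [[-3/2, 5/4], [-1/2, 1/4]] = [[5, -3]].

P = [[5, -3]]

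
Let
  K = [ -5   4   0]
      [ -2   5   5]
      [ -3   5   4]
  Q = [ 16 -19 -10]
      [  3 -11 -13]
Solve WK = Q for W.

Since K sits to the right of W, W = QK⁻¹.
K has determinant -3; K⁻¹ = [[5/3, 16/3, -20/3], [7/3, 20/3, -25/3], [-5/3, -13/3, 17/3]].
W = QK⁻¹ = [[16, -19, -10], [3, -11, -13]] · [[5/3, 16/3, -20/3], [7/3, 20/3, -25/3], [-5/3, -13/3, 17/3]] = [[-1, 2, -5], [1, -1, -2]].

W = [[-1, 2, -5], [1, -1, -2]]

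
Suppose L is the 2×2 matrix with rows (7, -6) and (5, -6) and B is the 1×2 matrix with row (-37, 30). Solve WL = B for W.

Right-multiplying both sides by L⁻¹ gives W = BL⁻¹.
det L = -12; the adjugate gives L⁻¹ = [[1/2, -1/2], [5/12, -7/12]].
W = BL⁻¹ = [[-37, 30]] · [[1/2, -1/2], [5/12, -7/12]] = [[-6, 1]].

W = [[-6, 1]]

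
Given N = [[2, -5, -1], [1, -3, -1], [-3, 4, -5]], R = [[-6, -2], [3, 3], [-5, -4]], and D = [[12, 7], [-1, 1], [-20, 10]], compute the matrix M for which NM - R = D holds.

NM = D + R = [[6, 5], [2, 4], [-25, 6]].
N is on the left of M, so left-multiply by N⁻¹: M = N⁻¹(D + R).
det N = 3; the adjugate gives N⁻¹ = [[19/3, -29/3, 2/3], [8/3, -13/3, 1/3], [-5/3, 7/3, -1/3]].
M = N⁻¹(D + R) = [[2, -3], [-1, -2], [3, -1]].

M = [[2, -3], [-1, -2], [3, -1]]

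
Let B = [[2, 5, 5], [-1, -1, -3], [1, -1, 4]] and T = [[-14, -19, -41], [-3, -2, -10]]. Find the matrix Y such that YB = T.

B is on the right of Y, so right-multiply by B⁻¹: Y = TB⁻¹.
det B = 1, so B⁻¹ = [[-7, -25, -10], [1, 3, 1], [2, 7, 3]].
Y = TB⁻¹ = [[-14, -19, -41], [-3, -2, -10]] · [[-7, -25, -10], [1, 3, 1], [2, 7, 3]] = [[-3, 6, -2], [-1, -1, -2]].

Y = [[-3, 6, -2], [-1, -1, -2]]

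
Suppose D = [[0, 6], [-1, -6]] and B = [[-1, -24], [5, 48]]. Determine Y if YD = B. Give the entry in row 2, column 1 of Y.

Right-multiplying both sides by D⁻¹ gives Y = BD⁻¹.
det D = 6, so D⁻¹ = [[-1, -1], [1/6, 0]].
Y = BD⁻¹ = [[-1, -24], [5, 48]] · [[-1, -1], [1/6, 0]] = [[-3, 1], [3, -5]].

3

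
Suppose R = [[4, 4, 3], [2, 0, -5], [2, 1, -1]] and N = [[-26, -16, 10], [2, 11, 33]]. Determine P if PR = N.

P = [[-3, -3, -4], [2, -6, 3]]

R is on the right of P, so right-multiply by R⁻¹: P = NR⁻¹.
R has determinant -6; R⁻¹ = [[-5/6, -7/6, 10/3], [4/3, 5/3, -13/3], [-1/3, -2/3, 4/3]].
P = NR⁻¹ = [[-26, -16, 10], [2, 11, 33]] · [[-5/6, -7/6, 10/3], [4/3, 5/3, -13/3], [-1/3, -2/3, 4/3]] = [[-3, -3, -4], [2, -6, 3]].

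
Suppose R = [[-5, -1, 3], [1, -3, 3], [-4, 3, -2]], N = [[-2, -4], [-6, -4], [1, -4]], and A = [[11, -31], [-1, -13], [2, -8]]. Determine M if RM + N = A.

RM = A − N = [[13, -27], [5, -9], [1, -4]].
Left-multiplying both sides by R⁻¹ gives M = R⁻¹(A − N).
det R = -2, so R⁻¹ = [[3/2, -7/2, -3], [5, -11, -9], [9/2, -19/2, -8]].
M = R⁻¹(A − N) = [[-1, 3], [1, 0], [3, -4]].

M = [[-1, 3], [1, 0], [3, -4]]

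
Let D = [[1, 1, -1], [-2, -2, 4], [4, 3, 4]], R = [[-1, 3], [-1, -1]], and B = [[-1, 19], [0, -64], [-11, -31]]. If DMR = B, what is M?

M = [[1, 0], [1, 0], [-3, 4]]

Isolating M: multiply by D⁻¹ from the left and R⁻¹ from the right, so M = D⁻¹BR⁻¹.
det D = 2, so D⁻¹ = [[-10, -7/2, 1], [12, 4, -1], [1, 1/2, 0]].
det R = 4, so R⁻¹ = [[-1/4, -3/4], [1/4, -1/4]].
D⁻¹B = [[-1, 3], [-1, 3], [-1, -13]].
M = (D⁻¹B)R⁻¹ = [[1, 0], [1, 0], [-3, 4]].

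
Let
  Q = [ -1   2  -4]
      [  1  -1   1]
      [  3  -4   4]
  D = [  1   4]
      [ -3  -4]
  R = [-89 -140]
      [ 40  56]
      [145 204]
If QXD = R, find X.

X = [[0, -5], [2, 5], [3, -3]]

Isolating X: multiply by Q⁻¹ from the left and D⁻¹ from the right, so X = Q⁻¹RD⁻¹.
det Q = 2; the adjugate gives Q⁻¹ = [[0, 4, -1], [-1/2, 4, -3/2], [-1/2, 1, -1/2]].
D has determinant 8; D⁻¹ = [[-1/2, -1/2], [3/8, 1/8]].
Q⁻¹R = [[15, 20], [-13, -12], [12, 24]].
X = (Q⁻¹R)D⁻¹ = [[0, -5], [2, 5], [3, -3]].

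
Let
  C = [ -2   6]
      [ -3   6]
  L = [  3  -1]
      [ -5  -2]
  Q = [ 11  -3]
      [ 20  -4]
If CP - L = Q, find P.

P = [[-1, 2], [2, 0]]

CP = Q + L = [[14, -4], [15, -6]].
C is on the left of P, so left-multiply by C⁻¹: P = C⁻¹(Q + L).
C has determinant 6; C⁻¹ = [[1, -1], [1/2, -1/3]].
P = C⁻¹(Q + L) = [[-1, 2], [2, 0]].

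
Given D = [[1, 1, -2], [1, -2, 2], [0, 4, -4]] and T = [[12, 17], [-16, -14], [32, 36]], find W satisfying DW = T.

Left-multiplying both sides by D⁻¹ gives W = D⁻¹T.
det D = -4, so D⁻¹ = [[0, 1, 1/2], [-1, 1, 1], [-1, 1, 3/4]].
W = D⁻¹T = [[0, 1, 1/2], [-1, 1, 1], [-1, 1, 3/4]] · [[12, 17], [-16, -14], [32, 36]] = [[0, 4], [4, 5], [-4, -4]].

W = [[0, 4], [4, 5], [-4, -4]]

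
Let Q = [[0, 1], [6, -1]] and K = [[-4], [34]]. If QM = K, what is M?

M = [[5], [-4]]

Since Q multiplies M on the left, M = Q⁻¹K.
det Q = -6, so Q⁻¹ = [[1/6, 1/6], [1, 0]].
M = Q⁻¹K = [[1/6, 1/6], [1, 0]] · [[-4], [34]] = [[5], [-4]].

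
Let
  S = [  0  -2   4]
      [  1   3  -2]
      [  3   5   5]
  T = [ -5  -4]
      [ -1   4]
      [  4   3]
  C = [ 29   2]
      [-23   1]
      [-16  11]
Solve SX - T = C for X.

SX = C + T = [[24, -2], [-24, 5], [-12, 14]].
S is on the left of X, so left-multiply by S⁻¹: X = S⁻¹(C + T).
S has determinant 6; S⁻¹ = [[25/6, 5, -4/3], [-11/6, -2, 2/3], [-2/3, -1, 1/3]].
X = S⁻¹(C + T) = [[-4, -2], [-4, 3], [4, 1]].

X = [[-4, -2], [-4, 3], [4, 1]]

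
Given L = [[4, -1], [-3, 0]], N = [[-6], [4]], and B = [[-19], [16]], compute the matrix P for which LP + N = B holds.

LP = B − N = [[-13], [12]].
Left-multiplying both sides by L⁻¹ gives P = L⁻¹(B − N).
det L = -3, so L⁻¹ = [[0, -1/3], [-1, -4/3]].
P = L⁻¹(B − N) = [[-4], [-3]].

P = [[-4], [-3]]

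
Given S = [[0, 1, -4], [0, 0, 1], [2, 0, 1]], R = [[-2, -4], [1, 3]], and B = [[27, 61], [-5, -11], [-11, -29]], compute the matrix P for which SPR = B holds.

P = [[0, -3], [-2, 3], [2, -1]]

Left-multiply by S⁻¹ and right-multiply by R⁻¹: P = S⁻¹BR⁻¹.
det S = 2; the adjugate gives S⁻¹ = [[0, -1/2, 1/2], [1, 4, 0], [0, 1, 0]].
det R = -2; the adjugate gives R⁻¹ = [[-3/2, -2], [1/2, 1]].
S⁻¹B = [[-3, -9], [7, 17], [-5, -11]].
P = (S⁻¹B)R⁻¹ = [[0, -3], [-2, 3], [2, -1]].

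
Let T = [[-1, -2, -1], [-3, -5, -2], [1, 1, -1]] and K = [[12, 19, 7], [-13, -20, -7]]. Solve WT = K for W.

W = [[3, -5, 0], [-5, 6, 0]]

Right-multiplying both sides by T⁻¹ gives W = KT⁻¹.
T has determinant 1; T⁻¹ = [[7, -3, -1], [-5, 2, 1], [2, -1, -1]].
W = KT⁻¹ = [[12, 19, 7], [-13, -20, -7]] · [[7, -3, -1], [-5, 2, 1], [2, -1, -1]] = [[3, -5, 0], [-5, 6, 0]].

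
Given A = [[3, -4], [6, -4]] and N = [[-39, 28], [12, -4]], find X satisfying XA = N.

A is on the right of X, so right-multiply by A⁻¹: X = NA⁻¹.
A has determinant 12; A⁻¹ = [[-1/3, 1/3], [-1/2, 1/4]].
X = NA⁻¹ = [[-39, 28], [12, -4]] · [[-1/3, 1/3], [-1/2, 1/4]] = [[-1, -6], [-2, 3]].

X = [[-1, -6], [-2, 3]]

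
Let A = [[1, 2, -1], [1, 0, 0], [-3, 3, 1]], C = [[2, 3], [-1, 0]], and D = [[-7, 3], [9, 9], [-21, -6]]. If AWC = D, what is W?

Isolating W: multiply by A⁻¹ from the left and C⁻¹ from the right, so W = A⁻¹DC⁻¹.
det A = -5; the adjugate gives A⁻¹ = [[0, 1, 0], [1/5, 2/5, 1/5], [-3/5, 9/5, 2/5]].
det C = 3, so C⁻¹ = [[0, -1], [1/3, 2/3]].
A⁻¹D = [[9, 9], [-2, 3], [12, 12]].
W = (A⁻¹D)C⁻¹ = [[3, -3], [1, 4], [4, -4]].

W = [[3, -3], [1, 4], [4, -4]]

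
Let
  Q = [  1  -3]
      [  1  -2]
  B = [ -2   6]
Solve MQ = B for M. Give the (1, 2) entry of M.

0

Right-multiplying both sides by Q⁻¹ gives M = BQ⁻¹.
Q has determinant 1; Q⁻¹ = [[-2, 3], [-1, 1]].
M = BQ⁻¹ = [[-2, 6]] · [[-2, 3], [-1, 1]] = [[-2, 0]].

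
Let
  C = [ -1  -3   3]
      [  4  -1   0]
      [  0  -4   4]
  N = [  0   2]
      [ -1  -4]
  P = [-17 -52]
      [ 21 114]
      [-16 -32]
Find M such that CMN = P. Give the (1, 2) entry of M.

M = C⁻¹PN⁻¹ (apply C⁻¹ on the left and N⁻¹ on the right).
det C = 4; the adjugate gives C⁻¹ = [[-1, 0, 3/4], [-4, -1, 3], [-4, -1, 13/4]].
det N = 2; the adjugate gives N⁻¹ = [[-2, -1], [1/2, 0]].
C⁻¹P = [[5, 28], [-1, -2], [-5, -10]].
M = (C⁻¹P)N⁻¹ = [[4, -5], [1, 1], [5, 5]].

-5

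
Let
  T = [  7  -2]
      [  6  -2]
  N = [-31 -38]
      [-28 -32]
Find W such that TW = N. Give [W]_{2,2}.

-2

T is on the left of W, so left-multiply by T⁻¹: W = T⁻¹N.
T has determinant -2; T⁻¹ = [[1, -1], [3, -7/2]].
W = T⁻¹N = [[1, -1], [3, -7/2]] · [[-31, -38], [-28, -32]] = [[-3, -6], [5, -2]].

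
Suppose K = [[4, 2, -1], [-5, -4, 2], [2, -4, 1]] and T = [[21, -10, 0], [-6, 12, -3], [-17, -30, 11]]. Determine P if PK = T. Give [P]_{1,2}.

-3

Since K sits to the right of P, P = TK⁻¹.
K has determinant 6; K⁻¹ = [[2/3, 1/3, 0], [3/2, 1, -1/2], [14/3, 10/3, -1]].
P = TK⁻¹ = [[21, -10, 0], [-6, 12, -3], [-17, -30, 11]] · [[2/3, 1/3, 0], [3/2, 1, -1/2], [14/3, 10/3, -1]] = [[-1, -3, 5], [0, 0, -3], [-5, 1, 4]].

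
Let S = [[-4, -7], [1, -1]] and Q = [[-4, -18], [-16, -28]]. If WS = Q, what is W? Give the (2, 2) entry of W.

Right-multiplying both sides by S⁻¹ gives W = QS⁻¹.
det S = 11, so S⁻¹ = [[-1/11, 7/11], [-1/11, -4/11]].
W = QS⁻¹ = [[-4, -18], [-16, -28]] · [[-1/11, 7/11], [-1/11, -4/11]] = [[2, 4], [4, 0]].

0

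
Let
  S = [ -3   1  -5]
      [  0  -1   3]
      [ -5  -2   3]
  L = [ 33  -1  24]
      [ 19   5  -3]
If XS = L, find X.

Since S sits to the right of X, X = LS⁻¹.
det S = 1, so S⁻¹ = [[3, 7, -2], [-15, -34, 9], [-5, -11, 3]].
X = LS⁻¹ = [[33, -1, 24], [19, 5, -3]] · [[3, 7, -2], [-15, -34, 9], [-5, -11, 3]] = [[-6, 1, -3], [-3, -4, -2]].

X = [[-6, 1, -3], [-3, -4, -2]]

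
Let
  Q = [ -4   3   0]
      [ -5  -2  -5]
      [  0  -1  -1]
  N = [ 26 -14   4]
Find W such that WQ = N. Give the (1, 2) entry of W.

-2

Right-multiplying both sides by Q⁻¹ gives W = NQ⁻¹.
det Q = -3; the adjugate gives Q⁻¹ = [[1, -1, 5], [5/3, -4/3, 20/3], [-5/3, 4/3, -23/3]].
W = NQ⁻¹ = [[26, -14, 4]] · [[1, -1, 5], [5/3, -4/3, 20/3], [-5/3, 4/3, -23/3]] = [[-4, -2, 6]].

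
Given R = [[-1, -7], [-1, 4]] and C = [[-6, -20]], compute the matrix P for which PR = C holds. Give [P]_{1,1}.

Since R sits to the right of P, P = CR⁻¹.
det R = -11; the adjugate gives R⁻¹ = [[-4/11, -7/11], [-1/11, 1/11]].
P = CR⁻¹ = [[-6, -20]] · [[-4/11, -7/11], [-1/11, 1/11]] = [[4, 2]].

4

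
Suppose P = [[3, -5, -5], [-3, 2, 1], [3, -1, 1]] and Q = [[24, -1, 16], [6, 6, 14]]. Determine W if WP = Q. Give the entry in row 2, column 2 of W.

Since P sits to the right of W, W = QP⁻¹.
P has determinant -6; P⁻¹ = [[-1/2, -5/3, -5/6], [-1, -3, -2], [1/2, 2, 3/2]].
W = QP⁻¹ = [[24, -1, 16], [6, 6, 14]] · [[-1/2, -5/3, -5/6], [-1, -3, -2], [1/2, 2, 3/2]] = [[-3, -5, 6], [-2, 0, 4]].

0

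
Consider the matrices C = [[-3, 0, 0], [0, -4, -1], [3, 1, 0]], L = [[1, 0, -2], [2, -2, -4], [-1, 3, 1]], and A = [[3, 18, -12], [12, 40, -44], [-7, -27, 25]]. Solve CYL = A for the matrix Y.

Y = [[-3, 0, -2], [-3, -3, -5], [0, 2, 0]]

Y = C⁻¹AL⁻¹ (apply C⁻¹ on the left and L⁻¹ on the right).
det C = -3, so C⁻¹ = [[-1/3, 0, 0], [1, 0, 1], [-4, -1, -4]].
det L = 2, so L⁻¹ = [[5, -3, -2], [1, -1/2, 0], [2, -3/2, -1]].
C⁻¹A = [[-1, -6, 4], [-4, -9, 13], [4, -4, -8]].
Y = (C⁻¹A)L⁻¹ = [[-3, 0, -2], [-3, -3, -5], [0, 2, 0]].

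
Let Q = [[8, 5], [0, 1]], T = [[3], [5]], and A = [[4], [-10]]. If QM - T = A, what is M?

QM = A + T = [[7], [-5]].
Q is on the left of M, so left-multiply by Q⁻¹: M = Q⁻¹(A + T).
Q has determinant 8; Q⁻¹ = [[1/8, -5/8], [0, 1]].
M = Q⁻¹(A + T) = [[4], [-5]].

M = [[4], [-5]]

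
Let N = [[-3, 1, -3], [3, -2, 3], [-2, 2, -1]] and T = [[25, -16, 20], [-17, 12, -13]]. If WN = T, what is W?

W = [[-4, 1, -5], [2, -1, 4]]

Since N sits to the right of W, W = TN⁻¹.
N has determinant 3; N⁻¹ = [[-4/3, -5/3, -1], [-1, -1, 0], [2/3, 4/3, 1]].
W = TN⁻¹ = [[25, -16, 20], [-17, 12, -13]] · [[-4/3, -5/3, -1], [-1, -1, 0], [2/3, 4/3, 1]] = [[-4, 1, -5], [2, -1, 4]].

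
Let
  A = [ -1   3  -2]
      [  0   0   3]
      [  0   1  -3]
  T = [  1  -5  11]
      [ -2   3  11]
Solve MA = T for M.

M = [[-1, 1, -2], [2, 2, -3]]

A is on the right of M, so right-multiply by A⁻¹: M = TA⁻¹.
det A = 3, so A⁻¹ = [[-1, 7/3, 3], [0, 1, 1], [0, 1/3, 0]].
M = TA⁻¹ = [[1, -5, 11], [-2, 3, 11]] · [[-1, 7/3, 3], [0, 1, 1], [0, 1/3, 0]] = [[-1, 1, -2], [2, 2, -3]].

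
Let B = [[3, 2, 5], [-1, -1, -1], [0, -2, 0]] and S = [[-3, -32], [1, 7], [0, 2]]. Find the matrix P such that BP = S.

B is on the left of P, so left-multiply by B⁻¹: P = B⁻¹S.
B has determinant 4; B⁻¹ = [[-1/2, -5/2, 3/4], [0, 0, -1/2], [1/2, 3/2, -1/4]].
P = B⁻¹S = [[-1/2, -5/2, 3/4], [0, 0, -1/2], [1/2, 3/2, -1/4]] · [[-3, -32], [1, 7], [0, 2]] = [[-1, 0], [0, -1], [0, -6]].

P = [[-1, 0], [0, -1], [0, -6]]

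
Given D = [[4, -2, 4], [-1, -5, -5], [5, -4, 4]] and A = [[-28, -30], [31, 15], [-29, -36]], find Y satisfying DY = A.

Since D multiplies Y on the left, Y = D⁻¹A.
D has determinant -2; D⁻¹ = [[20, 4, -15], [21/2, 2, -8], [-29/2, -3, 11]].
Y = D⁻¹A = [[20, 4, -15], [21/2, 2, -8], [-29/2, -3, 11]] · [[-28, -30], [31, 15], [-29, -36]] = [[-1, 0], [0, 3], [-6, -6]].

Y = [[-1, 0], [0, 3], [-6, -6]]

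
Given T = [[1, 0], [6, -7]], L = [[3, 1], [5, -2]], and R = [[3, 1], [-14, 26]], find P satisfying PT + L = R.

PT = R − L = [[0, 0], [-19, 28]].
Since T sits to the right of P, P = (R − L)T⁻¹.
det T = -7, so T⁻¹ = [[1, 0], [6/7, -1/7]].
P = (R − L)T⁻¹ = [[0, 0], [5, -4]].

P = [[0, 0], [5, -4]]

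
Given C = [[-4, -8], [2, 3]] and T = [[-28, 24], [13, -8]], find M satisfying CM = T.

M = [[5, 2], [1, -4]]

Since C multiplies M on the left, M = C⁻¹T.
det C = 4, so C⁻¹ = [[3/4, 2], [-1/2, -1]].
M = C⁻¹T = [[3/4, 2], [-1/2, -1]] · [[-28, 24], [13, -8]] = [[5, 2], [1, -4]].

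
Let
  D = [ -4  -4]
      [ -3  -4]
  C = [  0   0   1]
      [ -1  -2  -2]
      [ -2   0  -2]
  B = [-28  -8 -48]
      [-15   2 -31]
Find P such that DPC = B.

P = D⁻¹BC⁻¹ (apply D⁻¹ on the left and C⁻¹ on the right).
det D = 4, so D⁻¹ = [[-1, 1], [3/4, -1]].
det C = -4, so C⁻¹ = [[-1, 0, -1/2], [-1/2, -1/2, 1/4], [1, 0, 0]].
D⁻¹B = [[13, 10, 17], [-6, -8, -5]].
P = (D⁻¹B)C⁻¹ = [[-1, -5, -4], [5, 4, 1]].

P = [[-1, -5, -4], [5, 4, 1]]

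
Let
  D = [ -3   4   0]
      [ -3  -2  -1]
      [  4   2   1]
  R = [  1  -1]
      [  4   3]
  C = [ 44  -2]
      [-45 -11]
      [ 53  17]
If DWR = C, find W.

Isolating W: multiply by D⁻¹ from the left and R⁻¹ from the right, so W = D⁻¹CR⁻¹.
det D = -4, so D⁻¹ = [[0, 1, 1], [1/4, 3/4, 3/4], [-1/2, -11/2, -9/2]].
R has determinant 7; R⁻¹ = [[3/7, 1/7], [-4/7, 1/7]].
D⁻¹C = [[8, 6], [17, 4], [-13, -15]].
W = (D⁻¹C)R⁻¹ = [[0, 2], [5, 3], [3, -4]].

W = [[0, 2], [5, 3], [3, -4]]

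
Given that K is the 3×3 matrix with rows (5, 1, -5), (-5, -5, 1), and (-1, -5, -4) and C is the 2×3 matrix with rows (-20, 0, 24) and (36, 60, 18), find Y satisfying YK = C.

Y = [[-5, -1, 0], [0, -6, -6]]

Right-multiplying both sides by K⁻¹ gives Y = CK⁻¹.
det K = 4; the adjugate gives K⁻¹ = [[25/4, 29/4, -6], [-21/4, -25/4, 5], [5, 6, -5]].
Y = CK⁻¹ = [[-20, 0, 24], [36, 60, 18]] · [[25/4, 29/4, -6], [-21/4, -25/4, 5], [5, 6, -5]] = [[-5, -1, 0], [0, -6, -6]].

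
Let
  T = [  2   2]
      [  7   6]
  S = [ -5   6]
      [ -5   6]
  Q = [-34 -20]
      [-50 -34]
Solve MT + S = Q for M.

M = [[-4, -3], [-5, -5]]

MT = Q − S = [[-29, -26], [-45, -40]].
T is on the right of M, so right-multiply by T⁻¹: M = (Q − S)T⁻¹.
det T = -2, so T⁻¹ = [[-3, 1], [7/2, -1]].
M = (Q − S)T⁻¹ = [[-4, -3], [-5, -5]].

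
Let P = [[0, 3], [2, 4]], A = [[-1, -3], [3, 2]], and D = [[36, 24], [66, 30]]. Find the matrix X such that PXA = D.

X = P⁻¹DA⁻¹ (apply P⁻¹ on the left and A⁻¹ on the right).
P has determinant -6; P⁻¹ = [[-2/3, 1/2], [1/3, 0]].
det A = 7, so A⁻¹ = [[2/7, 3/7], [-3/7, -1/7]].
P⁻¹D = [[9, -1], [12, 8]].
X = (P⁻¹D)A⁻¹ = [[3, 4], [0, 4]].

X = [[3, 4], [0, 4]]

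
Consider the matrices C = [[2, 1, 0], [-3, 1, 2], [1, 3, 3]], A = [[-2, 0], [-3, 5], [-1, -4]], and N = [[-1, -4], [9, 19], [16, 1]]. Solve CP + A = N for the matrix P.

CP = N − A = [[1, -4], [12, 14], [17, 5]].
Since C multiplies P on the left, P = C⁻¹(N − A).
det C = 5; the adjugate gives C⁻¹ = [[-3/5, -3/5, 2/5], [11/5, 6/5, -4/5], [-2, -1, 1]].
P = C⁻¹(N − A) = [[-1, -4], [3, 4], [3, -1]].

P = [[-1, -4], [3, 4], [3, -1]]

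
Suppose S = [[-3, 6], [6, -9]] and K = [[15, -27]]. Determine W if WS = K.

W = [[-3, 1]]

Since S sits to the right of W, W = KS⁻¹.
S has determinant -9; S⁻¹ = [[1, 2/3], [2/3, 1/3]].
W = KS⁻¹ = [[15, -27]] · [[1, 2/3], [2/3, 1/3]] = [[-3, 1]].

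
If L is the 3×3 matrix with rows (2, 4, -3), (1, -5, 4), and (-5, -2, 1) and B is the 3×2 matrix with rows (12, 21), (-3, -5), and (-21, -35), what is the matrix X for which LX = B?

X = [[3, 6], [6, 3], [6, 1]]

Left-multiplying both sides by L⁻¹ gives X = L⁻¹B.
L has determinant 3; L⁻¹ = [[1, 2/3, 1/3], [-7, -13/3, -11/3], [-9, -16/3, -14/3]].
X = L⁻¹B = [[1, 2/3, 1/3], [-7, -13/3, -11/3], [-9, -16/3, -14/3]] · [[12, 21], [-3, -5], [-21, -35]] = [[3, 6], [6, 3], [6, 1]].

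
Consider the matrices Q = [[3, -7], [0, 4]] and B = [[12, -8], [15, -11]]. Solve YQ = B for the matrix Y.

Y = [[4, 5], [5, 6]]

Right-multiplying both sides by Q⁻¹ gives Y = BQ⁻¹.
det Q = 12; the adjugate gives Q⁻¹ = [[1/3, 7/12], [0, 1/4]].
Y = BQ⁻¹ = [[12, -8], [15, -11]] · [[1/3, 7/12], [0, 1/4]] = [[4, 5], [5, 6]].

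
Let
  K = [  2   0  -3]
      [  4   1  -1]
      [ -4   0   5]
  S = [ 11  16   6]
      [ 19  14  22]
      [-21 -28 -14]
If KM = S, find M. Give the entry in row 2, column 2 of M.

2

Left-multiplying both sides by K⁻¹ gives M = K⁻¹S.
det K = -2, so K⁻¹ = [[-5/2, 0, -3/2], [8, 1, 5], [-2, 0, -1]].
M = K⁻¹S = [[-5/2, 0, -3/2], [8, 1, 5], [-2, 0, -1]] · [[11, 16, 6], [19, 14, 22], [-21, -28, -14]] = [[4, 2, 6], [2, 2, 0], [-1, -4, 2]].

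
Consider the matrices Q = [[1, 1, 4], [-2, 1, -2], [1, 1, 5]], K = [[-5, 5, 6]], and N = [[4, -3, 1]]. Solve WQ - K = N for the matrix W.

W = [[-4, 1, 5]]

WQ = N + K = [[-1, 2, 7]].
Right-multiplying both sides by Q⁻¹ gives W = (N + K)Q⁻¹.
Q has determinant 3; Q⁻¹ = [[7/3, -1/3, -2], [8/3, 1/3, -2], [-1, 0, 1]].
W = (N + K)Q⁻¹ = [[-4, 1, 5]].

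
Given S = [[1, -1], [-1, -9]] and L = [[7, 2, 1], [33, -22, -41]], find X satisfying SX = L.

X = [[3, 4, 5], [-4, 2, 4]]

Since S multiplies X on the left, X = S⁻¹L.
det S = -10, so S⁻¹ = [[9/10, -1/10], [-1/10, -1/10]].
X = S⁻¹L = [[9/10, -1/10], [-1/10, -1/10]] · [[7, 2, 1], [33, -22, -41]] = [[3, 4, 5], [-4, 2, 4]].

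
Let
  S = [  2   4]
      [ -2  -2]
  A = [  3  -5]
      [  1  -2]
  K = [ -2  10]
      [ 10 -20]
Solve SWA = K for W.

W = [[-3, 0], [3, -5]]

W = S⁻¹KA⁻¹ (apply S⁻¹ on the left and A⁻¹ on the right).
S has determinant 4; S⁻¹ = [[-1/2, -1], [1/2, 1/2]].
det A = -1, so A⁻¹ = [[2, -5], [1, -3]].
S⁻¹K = [[-9, 15], [4, -5]].
W = (S⁻¹K)A⁻¹ = [[-3, 0], [3, -5]].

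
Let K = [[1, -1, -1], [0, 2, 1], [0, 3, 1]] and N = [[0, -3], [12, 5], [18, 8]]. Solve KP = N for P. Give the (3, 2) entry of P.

K is on the left of P, so left-multiply by K⁻¹: P = K⁻¹N.
det K = -1, so K⁻¹ = [[1, 2, -1], [0, -1, 1], [0, 3, -2]].
P = K⁻¹N = [[1, 2, -1], [0, -1, 1], [0, 3, -2]] · [[0, -3], [12, 5], [18, 8]] = [[6, -1], [6, 3], [0, -1]].

-1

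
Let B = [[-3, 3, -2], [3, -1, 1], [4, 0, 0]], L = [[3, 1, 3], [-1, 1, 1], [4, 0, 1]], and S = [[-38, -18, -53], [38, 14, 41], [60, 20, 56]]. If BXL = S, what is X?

X = [[4, 1, 1], [-5, 0, 2], [-3, -3, -2]]

Isolating X: multiply by B⁻¹ from the left and L⁻¹ from the right, so X = B⁻¹SL⁻¹.
B has determinant 4; B⁻¹ = [[0, 0, 1/4], [1, 2, -3/4], [1, 3, -3/2]].
L has determinant -4; L⁻¹ = [[-1/4, 1/4, 1/2], [-5/4, 9/4, 3/2], [1, -1, -1]].
B⁻¹S = [[15, 5, 14], [-7, -5, -13], [-14, -6, -14]].
X = (B⁻¹S)L⁻¹ = [[4, 1, 1], [-5, 0, 2], [-3, -3, -2]].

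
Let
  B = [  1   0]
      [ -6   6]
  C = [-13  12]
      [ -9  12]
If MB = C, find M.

B is on the right of M, so right-multiply by B⁻¹: M = CB⁻¹.
det B = 6; the adjugate gives B⁻¹ = [[1, 0], [1, 1/6]].
M = CB⁻¹ = [[-13, 12], [-9, 12]] · [[1, 0], [1, 1/6]] = [[-1, 2], [3, 2]].

M = [[-1, 2], [3, 2]]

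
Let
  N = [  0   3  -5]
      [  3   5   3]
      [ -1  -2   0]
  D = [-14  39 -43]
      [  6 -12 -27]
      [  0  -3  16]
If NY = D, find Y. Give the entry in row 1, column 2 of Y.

-3

Left-multiplying both sides by N⁻¹ gives Y = N⁻¹D.
N has determinant -4; N⁻¹ = [[-3/2, -5/2, -17/2], [3/4, 5/4, 15/4], [1/4, 3/4, 9/4]].
Y = N⁻¹D = [[-3/2, -5/2, -17/2], [3/4, 5/4, 15/4], [1/4, 3/4, 9/4]] · [[-14, 39, -43], [6, -12, -27], [0, -3, 16]] = [[6, -3, -4], [-3, 3, -6], [1, -6, 5]].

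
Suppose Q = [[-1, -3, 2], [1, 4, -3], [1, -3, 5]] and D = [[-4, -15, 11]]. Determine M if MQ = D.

M = [[1, -3, 0]]

Since Q sits to the right of M, M = DQ⁻¹.
det Q = -1, so Q⁻¹ = [[-11, -9, -1], [8, 7, 1], [7, 6, 1]].
M = DQ⁻¹ = [[-4, -15, 11]] · [[-11, -9, -1], [8, 7, 1], [7, 6, 1]] = [[1, -3, 0]].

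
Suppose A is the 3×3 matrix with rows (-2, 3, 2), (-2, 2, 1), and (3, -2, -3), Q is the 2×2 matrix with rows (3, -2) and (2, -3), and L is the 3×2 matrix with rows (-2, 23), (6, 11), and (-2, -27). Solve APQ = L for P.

Left-multiply by A⁻¹ and right-multiply by Q⁻¹: P = A⁻¹LQ⁻¹.
A has determinant -5; A⁻¹ = [[4/5, -1, 1/5], [3/5, 0, 2/5], [2/5, -1, -2/5]].
Q has determinant -5; Q⁻¹ = [[3/5, -2/5], [2/5, -3/5]].
A⁻¹L = [[-8, 2], [-2, 3], [-6, 9]].
P = (A⁻¹L)Q⁻¹ = [[-4, 2], [0, -1], [0, -3]].

P = [[-4, 2], [0, -1], [0, -3]]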